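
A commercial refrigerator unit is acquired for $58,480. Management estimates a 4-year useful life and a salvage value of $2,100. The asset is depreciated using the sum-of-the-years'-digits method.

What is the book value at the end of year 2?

Depreciable base = $58,480 − $2,100 = $56,380.
Sum of the years' digits = 4+3+2+1 = 10.
Year 1: $56,380 × 4/10 = $22,552. Book value $35,928.
Year 2: $56,380 × 3/10 = $16,914. Book value $19,014.

$19,014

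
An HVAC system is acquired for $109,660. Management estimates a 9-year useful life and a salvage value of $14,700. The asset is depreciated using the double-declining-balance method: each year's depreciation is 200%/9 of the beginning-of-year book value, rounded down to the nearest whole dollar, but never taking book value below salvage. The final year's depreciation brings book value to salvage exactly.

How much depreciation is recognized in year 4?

$11,466

Depreciable base = $109,660 − $14,700 = $94,960.
Year 1: ⌊$109,660 × 200%/9⌋ = $24,368. Book value $85,292.
Year 2: ⌊$85,292 × 200%/9⌋ = $18,953. Book value $66,339.
Year 3: ⌊$66,339 × 200%/9⌋ = $14,742. Book value $51,597.
Year 4: ⌊$51,597 × 200%/9⌋ = $11,466. Book value $40,131.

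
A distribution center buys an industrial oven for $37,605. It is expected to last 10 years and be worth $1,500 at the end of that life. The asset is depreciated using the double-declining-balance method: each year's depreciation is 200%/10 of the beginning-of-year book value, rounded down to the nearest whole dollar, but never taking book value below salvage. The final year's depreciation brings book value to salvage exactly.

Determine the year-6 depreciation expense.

Depreciable base = $37,605 − $1,500 = $36,105.
Year 1: ⌊$37,605 × 200%/10⌋ = $7,521. Book value $30,084.
Year 2: ⌊$30,084 × 200%/10⌋ = $6,016. Book value $24,068.
Year 3: ⌊$24,068 × 200%/10⌋ = $4,813. Book value $19,255.
Year 4: ⌊$19,255 × 200%/10⌋ = $3,851. Book value $15,404.
Year 5: ⌊$15,404 × 200%/10⌋ = $3,080. Book value $12,324.
Year 6: ⌊$12,324 × 200%/10⌋ = $2,464. Book value $9,860.

$2,464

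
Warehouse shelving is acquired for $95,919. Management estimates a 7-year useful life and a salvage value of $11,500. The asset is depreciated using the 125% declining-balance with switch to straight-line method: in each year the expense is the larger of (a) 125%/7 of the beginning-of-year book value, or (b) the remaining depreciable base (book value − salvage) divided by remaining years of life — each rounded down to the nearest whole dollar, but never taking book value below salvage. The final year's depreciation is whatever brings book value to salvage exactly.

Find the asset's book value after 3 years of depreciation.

Depreciable base = $95,919 − $11,500 = $84,419.
Year 1: DB = ⌊$95,919 × 125%/7⌋ = $17,128; SL = ⌊$84,419/7⌋ = $12,059 → take DB $17,128. Book value $78,791.
Year 2: DB = ⌊$78,791 × 125%/7⌋ = $14,069; SL = ⌊$67,291/6⌋ = $11,215 → take DB $14,069. Book value $64,722.
Year 3: DB = ⌊$64,722 × 125%/7⌋ = $11,557; SL = ⌊$53,222/5⌋ = $10,644 → take DB $11,557. Book value $53,165.

$53,165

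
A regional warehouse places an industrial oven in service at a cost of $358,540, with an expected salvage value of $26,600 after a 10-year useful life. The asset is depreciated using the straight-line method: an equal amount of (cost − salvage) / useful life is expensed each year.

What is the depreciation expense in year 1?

$33,194

Depreciable base = $358,540 − $26,600 = $331,940.
Annual expense = $331,940 / 10 = $33,194.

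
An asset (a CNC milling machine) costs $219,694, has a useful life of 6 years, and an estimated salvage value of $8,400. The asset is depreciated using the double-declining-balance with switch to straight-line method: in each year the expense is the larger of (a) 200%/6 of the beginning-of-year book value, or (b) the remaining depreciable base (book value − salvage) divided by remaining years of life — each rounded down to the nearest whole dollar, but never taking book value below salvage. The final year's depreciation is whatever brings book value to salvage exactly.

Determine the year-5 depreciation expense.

$17,498

Depreciable base = $219,694 − $8,400 = $211,294.
Year 1: DB = ⌊$219,694 × 200%/6⌋ = $73,231; SL = ⌊$211,294/6⌋ = $35,215 → take DB $73,231. Book value $146,463.
Year 2: DB = ⌊$146,463 × 200%/6⌋ = $48,821; SL = ⌊$138,063/5⌋ = $27,612 → take DB $48,821. Book value $97,642.
Year 3: DB = ⌊$97,642 × 200%/6⌋ = $32,547; SL = ⌊$89,242/4⌋ = $22,310 → take DB $32,547. Book value $65,095.
Year 4: DB = ⌊$65,095 × 200%/6⌋ = $21,698; SL = ⌊$56,695/3⌋ = $18,898 → take DB $21,698. Book value $43,397.
Year 5: DB = ⌊$43,397 × 200%/6⌋ = $14,465; SL = ⌊$34,997/2⌋ = $17,498 → take SL $17,498. Book value $25,899.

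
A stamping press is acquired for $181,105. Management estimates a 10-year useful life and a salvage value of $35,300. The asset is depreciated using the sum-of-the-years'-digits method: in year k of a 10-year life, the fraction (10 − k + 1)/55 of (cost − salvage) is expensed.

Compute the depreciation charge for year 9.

$5,302

Depreciable base = $181,105 − $35,300 = $145,805.
Sum of the years' digits = 10+9+8+7+6+5+4+3+2+1 = 55.
Year 1: $145,805 × 10/55 = $26,510. Book value $154,595.
Year 2: $145,805 × 9/55 = $23,859. Book value $130,736.
Year 3: $145,805 × 8/55 = $21,208. Book value $109,528.
Year 4: $145,805 × 7/55 = $18,557. Book value $90,971.
Year 5: $145,805 × 6/55 = $15,906. Book value $75,065.
Year 6: $145,805 × 5/55 = $13,255. Book value $61,810.
Year 7: $145,805 × 4/55 = $10,604. Book value $51,206.
Year 8: $145,805 × 3/55 = $7,953. Book value $43,253.
Year 9: $145,805 × 2/55 = $5,302. Book value $37,951.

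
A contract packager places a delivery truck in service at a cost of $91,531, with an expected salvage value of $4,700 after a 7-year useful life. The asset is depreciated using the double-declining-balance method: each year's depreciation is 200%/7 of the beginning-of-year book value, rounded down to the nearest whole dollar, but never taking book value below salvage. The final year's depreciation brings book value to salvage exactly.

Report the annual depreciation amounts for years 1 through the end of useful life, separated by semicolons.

Depreciable base = $91,531 − $4,700 = $86,831.
Year 1: ⌊$91,531 × 200%/7⌋ = $26,151. Book value $65,380.
Year 2: ⌊$65,380 × 200%/7⌋ = $18,680. Book value $46,700.
Year 3: ⌊$46,700 × 200%/7⌋ = $13,342. Book value $33,358.
Year 4: ⌊$33,358 × 200%/7⌋ = $9,530. Book value $23,828.
Year 5: ⌊$23,828 × 200%/7⌋ = $6,808. Book value $17,020.
Year 6: ⌊$17,020 × 200%/7⌋ = $4,862. Book value $12,158.
Year 7 (final): $12,158 − $4,700 = $7,458. Book value $4,700.

$26,151; $18,680; $13,342; $9,530; $6,808; $4,862; $7,458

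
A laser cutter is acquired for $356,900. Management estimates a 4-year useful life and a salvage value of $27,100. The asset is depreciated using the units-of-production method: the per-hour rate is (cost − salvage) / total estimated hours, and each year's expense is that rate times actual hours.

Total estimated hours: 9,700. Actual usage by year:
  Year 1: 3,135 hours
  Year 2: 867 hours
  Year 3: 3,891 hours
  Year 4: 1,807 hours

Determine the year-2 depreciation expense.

$29,478

Depreciable base = $356,900 − $27,100 = $329,800.
Rate = $329,800 / 9,700 hours = $34 per hour.
Year 1: 3,135 × $34 = $106,590. Book value $250,310.
Year 2: 867 × $34 = $29,478. Book value $220,832.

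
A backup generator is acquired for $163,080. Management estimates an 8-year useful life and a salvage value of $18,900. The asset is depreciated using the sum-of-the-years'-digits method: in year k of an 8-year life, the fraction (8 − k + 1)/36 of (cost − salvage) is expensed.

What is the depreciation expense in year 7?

Depreciable base = $163,080 − $18,900 = $144,180.
Sum of the years' digits = 8+7+6+5+4+3+2+1 = 36.
Year 1: $144,180 × 8/36 = $32,040. Book value $131,040.
Year 2: $144,180 × 7/36 = $28,035. Book value $103,005.
Year 3: $144,180 × 6/36 = $24,030. Book value $78,975.
Year 4: $144,180 × 5/36 = $20,025. Book value $58,950.
Year 5: $144,180 × 4/36 = $16,020. Book value $42,930.
Year 6: $144,180 × 3/36 = $12,015. Book value $30,915.
Year 7: $144,180 × 2/36 = $8,010. Book value $22,905.

$8,010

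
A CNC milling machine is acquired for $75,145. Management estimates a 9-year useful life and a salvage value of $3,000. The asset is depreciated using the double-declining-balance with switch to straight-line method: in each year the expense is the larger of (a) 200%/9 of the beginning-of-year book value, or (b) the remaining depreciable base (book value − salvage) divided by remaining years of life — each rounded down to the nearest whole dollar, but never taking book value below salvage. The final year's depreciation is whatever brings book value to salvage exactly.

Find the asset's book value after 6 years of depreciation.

Depreciable base = $75,145 − $3,000 = $72,145.
Year 1: DB = ⌊$75,145 × 200%/9⌋ = $16,698; SL = ⌊$72,145/9⌋ = $8,016 → take DB $16,698. Book value $58,447.
Year 2: DB = ⌊$58,447 × 200%/9⌋ = $12,988; SL = ⌊$55,447/8⌋ = $6,930 → take DB $12,988. Book value $45,459.
Year 3: DB = ⌊$45,459 × 200%/9⌋ = $10,102; SL = ⌊$42,459/7⌋ = $6,065 → take DB $10,102. Book value $35,357.
Year 4: DB = ⌊$35,357 × 200%/9⌋ = $7,857; SL = ⌊$32,357/6⌋ = $5,392 → take DB $7,857. Book value $27,500.
Year 5: DB = ⌊$27,500 × 200%/9⌋ = $6,111; SL = ⌊$24,500/5⌋ = $4,900 → take DB $6,111. Book value $21,389.
Year 6: DB = ⌊$21,389 × 200%/9⌋ = $4,753; SL = ⌊$18,389/4⌋ = $4,597 → take DB $4,753. Book value $16,636.

$16,636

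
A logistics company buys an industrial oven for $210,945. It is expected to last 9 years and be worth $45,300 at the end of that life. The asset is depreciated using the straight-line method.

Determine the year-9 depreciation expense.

Depreciable base = $210,945 − $45,300 = $165,645.
Annual expense = $165,645 / 9 = $18,405.

$18,405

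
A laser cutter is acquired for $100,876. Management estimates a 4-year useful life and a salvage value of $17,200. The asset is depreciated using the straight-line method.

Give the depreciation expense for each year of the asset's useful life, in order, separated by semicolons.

Depreciable base = $100,876 − $17,200 = $83,676.
Annual expense = $83,676 / 4 = $20,919.
End of year 1: book value $79,957.
End of year 2: book value $59,038.
End of year 3: book value $38,119.
End of year 4: book value $17,200.

$20,919; $20,919; $20,919; $20,919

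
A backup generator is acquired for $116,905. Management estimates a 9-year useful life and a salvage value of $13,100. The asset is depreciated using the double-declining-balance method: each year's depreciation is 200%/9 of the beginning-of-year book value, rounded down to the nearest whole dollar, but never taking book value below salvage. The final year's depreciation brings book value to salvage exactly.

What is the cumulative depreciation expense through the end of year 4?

Depreciable base = $116,905 − $13,100 = $103,805.
Year 1: ⌊$116,905 × 200%/9⌋ = $25,978. Book value $90,927.
Year 2: ⌊$90,927 × 200%/9⌋ = $20,206. Book value $70,721.
Year 3: ⌊$70,721 × 200%/9⌋ = $15,715. Book value $55,006.
Year 4: ⌊$55,006 × 200%/9⌋ = $12,223. Book value $42,783.
Accumulated through year 4 = $116,905 − $42,783 = $74,122.

$74,122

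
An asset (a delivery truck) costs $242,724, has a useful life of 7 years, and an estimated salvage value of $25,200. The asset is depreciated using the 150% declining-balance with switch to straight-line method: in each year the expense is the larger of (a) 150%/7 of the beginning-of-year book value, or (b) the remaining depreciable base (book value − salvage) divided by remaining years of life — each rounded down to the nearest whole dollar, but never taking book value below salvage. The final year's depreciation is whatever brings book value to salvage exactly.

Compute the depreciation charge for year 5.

$22,436

Depreciable base = $242,724 − $25,200 = $217,524.
Year 1: DB = ⌊$242,724 × 150%/7⌋ = $52,012; SL = ⌊$217,524/7⌋ = $31,074 → take DB $52,012. Book value $190,712.
Year 2: DB = ⌊$190,712 × 150%/7⌋ = $40,866; SL = ⌊$165,512/6⌋ = $27,585 → take DB $40,866. Book value $149,846.
Year 3: DB = ⌊$149,846 × 150%/7⌋ = $32,109; SL = ⌊$124,646/5⌋ = $24,929 → take DB $32,109. Book value $117,737.
Year 4: DB = ⌊$117,737 × 150%/7⌋ = $25,229; SL = ⌊$92,537/4⌋ = $23,134 → take DB $25,229. Book value $92,508.
Year 5: DB = ⌊$92,508 × 150%/7⌋ = $19,823; SL = ⌊$67,308/3⌋ = $22,436 → take SL $22,436. Book value $70,072.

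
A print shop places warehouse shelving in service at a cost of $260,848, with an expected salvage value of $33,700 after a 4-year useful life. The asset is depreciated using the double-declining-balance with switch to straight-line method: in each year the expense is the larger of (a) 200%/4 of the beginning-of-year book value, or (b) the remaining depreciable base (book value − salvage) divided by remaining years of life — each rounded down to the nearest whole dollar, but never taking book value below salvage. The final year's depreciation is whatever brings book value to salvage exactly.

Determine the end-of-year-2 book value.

Depreciable base = $260,848 − $33,700 = $227,148.
Year 1: DB = ⌊$260,848 × 200%/4⌋ = $130,424; SL = ⌊$227,148/4⌋ = $56,787 → take DB $130,424. Book value $130,424.
Year 2: DB = ⌊$130,424 × 200%/4⌋ = $65,212; SL = ⌊$96,724/3⌋ = $32,241 → take DB $65,212. Book value $65,212.

$65,212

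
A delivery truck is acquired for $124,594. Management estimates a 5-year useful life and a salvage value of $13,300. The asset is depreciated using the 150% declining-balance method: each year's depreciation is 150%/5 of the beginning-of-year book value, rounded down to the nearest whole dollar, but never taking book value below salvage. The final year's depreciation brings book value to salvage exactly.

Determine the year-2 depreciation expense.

$26,164

Depreciable base = $124,594 − $13,300 = $111,294.
Year 1: ⌊$124,594 × 150%/5⌋ = $37,378. Book value $87,216.
Year 2: ⌊$87,216 × 150%/5⌋ = $26,164. Book value $61,052.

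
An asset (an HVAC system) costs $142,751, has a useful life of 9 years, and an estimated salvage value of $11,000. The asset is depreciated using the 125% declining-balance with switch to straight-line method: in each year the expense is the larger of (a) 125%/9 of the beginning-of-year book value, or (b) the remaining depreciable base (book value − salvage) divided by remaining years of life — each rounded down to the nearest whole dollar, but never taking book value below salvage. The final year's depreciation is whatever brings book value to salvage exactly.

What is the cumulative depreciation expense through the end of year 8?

$118,392

Depreciable base = $142,751 − $11,000 = $131,751.
Year 1: DB = ⌊$142,751 × 125%/9⌋ = $19,826; SL = ⌊$131,751/9⌋ = $14,639 → take DB $19,826. Book value $122,925.
Year 2: DB = ⌊$122,925 × 125%/9⌋ = $17,072; SL = ⌊$111,925/8⌋ = $13,990 → take DB $17,072. Book value $105,853.
Year 3: DB = ⌊$105,853 × 125%/9⌋ = $14,701; SL = ⌊$94,853/7⌋ = $13,550 → take DB $14,701. Book value $91,152.
Year 4: DB = ⌊$91,152 × 125%/9⌋ = $12,660; SL = ⌊$80,152/6⌋ = $13,358 → take SL $13,358. Book value $77,794.
Year 5: DB = ⌊$77,794 × 125%/9⌋ = $10,804; SL = ⌊$66,794/5⌋ = $13,358 → take SL $13,358. Book value $64,436.
Year 6: DB = ⌊$64,436 × 125%/9⌋ = $8,949; SL = ⌊$53,436/4⌋ = $13,359 → take SL $13,359. Book value $51,077.
Year 7: DB = ⌊$51,077 × 125%/9⌋ = $7,094; SL = ⌊$40,077/3⌋ = $13,359 → take SL $13,359. Book value $37,718.
Year 8: DB = ⌊$37,718 × 125%/9⌋ = $5,238; SL = ⌊$26,718/2⌋ = $13,359 → take SL $13,359. Book value $24,359.
Accumulated through year 8 = $142,751 − $24,359 = $118,392.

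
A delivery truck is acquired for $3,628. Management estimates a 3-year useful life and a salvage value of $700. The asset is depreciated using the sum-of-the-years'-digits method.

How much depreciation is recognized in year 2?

Depreciable base = $3,628 − $700 = $2,928.
Sum of the years' digits = 3+2+1 = 6.
Year 1: $2,928 × 3/6 = $1,464. Book value $2,164.
Year 2: $2,928 × 2/6 = $976. Book value $1,188.

$976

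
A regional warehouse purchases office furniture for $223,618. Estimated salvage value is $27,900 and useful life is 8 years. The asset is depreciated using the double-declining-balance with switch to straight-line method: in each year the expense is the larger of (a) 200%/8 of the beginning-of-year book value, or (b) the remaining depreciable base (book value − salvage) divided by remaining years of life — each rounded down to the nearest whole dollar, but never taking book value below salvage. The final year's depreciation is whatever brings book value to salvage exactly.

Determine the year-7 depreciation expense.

Depreciable base = $223,618 − $27,900 = $195,718.
Year 1: DB = ⌊$223,618 × 200%/8⌋ = $55,904; SL = ⌊$195,718/8⌋ = $24,464 → take DB $55,904. Book value $167,714.
Year 2: DB = ⌊$167,714 × 200%/8⌋ = $41,928; SL = ⌊$139,814/7⌋ = $19,973 → take DB $41,928. Book value $125,786.
Year 3: DB = ⌊$125,786 × 200%/8⌋ = $31,446; SL = ⌊$97,886/6⌋ = $16,314 → take DB $31,446. Book value $94,340.
Year 4: DB = ⌊$94,340 × 200%/8⌋ = $23,585; SL = ⌊$66,440/5⌋ = $13,288 → take DB $23,585. Book value $70,755.
Year 5: DB = ⌊$70,755 × 200%/8⌋ = $17,688; SL = ⌊$42,855/4⌋ = $10,713 → take DB $17,688. Book value $53,067.
Year 6: DB = ⌊$53,067 × 200%/8⌋ = $13,266; SL = ⌊$25,167/3⌋ = $8,389 → take DB $13,266. Book value $39,801.
Year 7: DB = ⌊$39,801 × 200%/8⌋ = $9,950; SL = ⌊$11,901/2⌋ = $5,950 → take DB $9,950. Book value $29,851.

$9,950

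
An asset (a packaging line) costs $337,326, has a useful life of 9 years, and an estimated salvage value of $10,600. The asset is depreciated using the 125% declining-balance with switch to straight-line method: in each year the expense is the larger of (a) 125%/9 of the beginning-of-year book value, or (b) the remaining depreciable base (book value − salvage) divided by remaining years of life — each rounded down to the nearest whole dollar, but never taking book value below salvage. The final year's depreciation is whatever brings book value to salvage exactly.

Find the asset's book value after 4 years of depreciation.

Depreciable base = $337,326 − $10,600 = $326,726.
Year 1: DB = ⌊$337,326 × 125%/9⌋ = $46,850; SL = ⌊$326,726/9⌋ = $36,302 → take DB $46,850. Book value $290,476.
Year 2: DB = ⌊$290,476 × 125%/9⌋ = $40,343; SL = ⌊$279,876/8⌋ = $34,984 → take DB $40,343. Book value $250,133.
Year 3: DB = ⌊$250,133 × 125%/9⌋ = $34,740; SL = ⌊$239,533/7⌋ = $34,219 → take DB $34,740. Book value $215,393.
Year 4: DB = ⌊$215,393 × 125%/9⌋ = $29,915; SL = ⌊$204,793/6⌋ = $34,132 → take SL $34,132. Book value $181,261.

$181,261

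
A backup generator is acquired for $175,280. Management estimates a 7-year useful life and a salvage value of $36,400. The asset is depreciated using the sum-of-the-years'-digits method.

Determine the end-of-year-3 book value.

Depreciable base = $175,280 − $36,400 = $138,880.
Sum of the years' digits = 7+6+5+4+3+2+1 = 28.
Year 1: $138,880 × 7/28 = $34,720. Book value $140,560.
Year 2: $138,880 × 6/28 = $29,760. Book value $110,800.
Year 3: $138,880 × 5/28 = $24,800. Book value $86,000.

$86,000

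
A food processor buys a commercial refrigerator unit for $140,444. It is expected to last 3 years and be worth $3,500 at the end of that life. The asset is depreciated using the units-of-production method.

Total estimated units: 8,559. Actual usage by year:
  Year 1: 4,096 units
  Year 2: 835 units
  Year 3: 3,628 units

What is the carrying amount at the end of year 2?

Depreciable base = $140,444 − $3,500 = $136,944.
Rate = $136,944 / 8,559 units = $16 per unit.
Year 1: 4,096 × $16 = $65,536. Book value $74,908.
Year 2: 835 × $16 = $13,360. Book value $61,548.

$61,548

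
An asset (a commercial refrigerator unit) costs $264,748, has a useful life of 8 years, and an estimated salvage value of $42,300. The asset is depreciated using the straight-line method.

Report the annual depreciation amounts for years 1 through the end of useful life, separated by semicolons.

Depreciable base = $264,748 − $42,300 = $222,448.
Annual expense = $222,448 / 8 = $27,806.
End of year 1: book value $236,942.
End of year 2: book value $209,136.
End of year 3: book value $181,330.
End of year 4: book value $153,524.
End of year 5: book value $125,718.
End of year 6: book value $97,912.
End of year 7: book value $70,106.
End of year 8: book value $42,300.

$27,806; $27,806; $27,806; $27,806; $27,806; $27,806; $27,806; $27,806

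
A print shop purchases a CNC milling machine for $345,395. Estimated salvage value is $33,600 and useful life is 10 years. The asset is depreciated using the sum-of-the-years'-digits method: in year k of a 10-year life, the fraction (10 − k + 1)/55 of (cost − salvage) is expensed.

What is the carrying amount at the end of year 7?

Depreciable base = $345,395 − $33,600 = $311,795.
Sum of the years' digits = 10+9+8+7+6+5+4+3+2+1 = 55.
Year 1: $311,795 × 10/55 = $56,690. Book value $288,705.
Year 2: $311,795 × 9/55 = $51,021. Book value $237,684.
Year 3: $311,795 × 8/55 = $45,352. Book value $192,332.
Year 4: $311,795 × 7/55 = $39,683. Book value $152,649.
Year 5: $311,795 × 6/55 = $34,014. Book value $118,635.
Year 6: $311,795 × 5/55 = $28,345. Book value $90,290.
Year 7: $311,795 × 4/55 = $22,676. Book value $67,614.

$67,614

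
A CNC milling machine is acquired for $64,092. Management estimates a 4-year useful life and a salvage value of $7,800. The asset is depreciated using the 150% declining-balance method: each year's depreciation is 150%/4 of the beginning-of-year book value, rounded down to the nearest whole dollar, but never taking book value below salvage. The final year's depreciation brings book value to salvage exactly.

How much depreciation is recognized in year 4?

Depreciable base = $64,092 − $7,800 = $56,292.
Year 1: ⌊$64,092 × 150%/4⌋ = $24,034. Book value $40,058.
Year 2: ⌊$40,058 × 150%/4⌋ = $15,021. Book value $25,037.
Year 3: ⌊$25,037 × 150%/4⌋ = $9,388. Book value $15,649.
Year 4 (final): $15,649 − $7,800 = $7,849. Book value $7,800.

$7,849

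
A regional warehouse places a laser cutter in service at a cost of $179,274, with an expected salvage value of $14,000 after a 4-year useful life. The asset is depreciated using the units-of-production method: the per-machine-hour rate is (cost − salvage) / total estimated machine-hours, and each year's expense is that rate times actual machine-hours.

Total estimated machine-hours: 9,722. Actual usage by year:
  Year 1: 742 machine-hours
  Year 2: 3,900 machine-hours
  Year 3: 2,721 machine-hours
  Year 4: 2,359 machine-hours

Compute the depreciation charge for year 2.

$66,300

Depreciable base = $179,274 − $14,000 = $165,274.
Rate = $165,274 / 9,722 machine-hours = $17 per machine-hour.
Year 1: 742 × $17 = $12,614. Book value $166,660.
Year 2: 3,900 × $17 = $66,300. Book value $100,360.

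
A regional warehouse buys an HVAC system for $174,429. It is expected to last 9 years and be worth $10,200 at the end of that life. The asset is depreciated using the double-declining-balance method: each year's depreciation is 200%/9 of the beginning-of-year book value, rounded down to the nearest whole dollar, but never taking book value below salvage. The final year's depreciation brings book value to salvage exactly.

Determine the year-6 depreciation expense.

Depreciable base = $174,429 − $10,200 = $164,229.
Year 1: ⌊$174,429 × 200%/9⌋ = $38,762. Book value $135,667.
Year 2: ⌊$135,667 × 200%/9⌋ = $30,148. Book value $105,519.
Year 3: ⌊$105,519 × 200%/9⌋ = $23,448. Book value $82,071.
Year 4: ⌊$82,071 × 200%/9⌋ = $18,238. Book value $63,833.
Year 5: ⌊$63,833 × 200%/9⌋ = $14,185. Book value $49,648.
Year 6: ⌊$49,648 × 200%/9⌋ = $11,032. Book value $38,616.

$11,032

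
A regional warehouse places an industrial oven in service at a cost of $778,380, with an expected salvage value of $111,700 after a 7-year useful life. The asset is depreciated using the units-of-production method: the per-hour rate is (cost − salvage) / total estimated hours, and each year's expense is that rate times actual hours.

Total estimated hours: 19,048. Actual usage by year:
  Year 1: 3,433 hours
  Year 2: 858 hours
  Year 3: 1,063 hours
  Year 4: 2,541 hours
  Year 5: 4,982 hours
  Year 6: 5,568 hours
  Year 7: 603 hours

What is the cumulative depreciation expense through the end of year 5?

Depreciable base = $778,380 − $111,700 = $666,680.
Rate = $666,680 / 19,048 hours = $35 per hour.
Year 1: 3,433 × $35 = $120,155. Book value $658,225.
Year 2: 858 × $35 = $30,030. Book value $628,195.
Year 3: 1,063 × $35 = $37,205. Book value $590,990.
Year 4: 2,541 × $35 = $88,935. Book value $502,055.
Year 5: 4,982 × $35 = $174,370. Book value $327,685.
Accumulated through year 5 = $778,380 − $327,685 = $450,695.

$450,695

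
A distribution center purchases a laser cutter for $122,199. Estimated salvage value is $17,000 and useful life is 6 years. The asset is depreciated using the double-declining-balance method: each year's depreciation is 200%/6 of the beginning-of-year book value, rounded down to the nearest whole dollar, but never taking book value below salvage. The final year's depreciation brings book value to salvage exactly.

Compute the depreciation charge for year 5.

$7,139

Depreciable base = $122,199 − $17,000 = $105,199.
Year 1: ⌊$122,199 × 200%/6⌋ = $40,733. Book value $81,466.
Year 2: ⌊$81,466 × 200%/6⌋ = $27,155. Book value $54,311.
Year 3: ⌊$54,311 × 200%/6⌋ = $18,103. Book value $36,208.
Year 4: ⌊$36,208 × 200%/6⌋ = $12,069. Book value $24,139.
Year 5: ⌊$24,139 × 200%/6⌋ = $8,046, capped at $7,139. Book value $17,000.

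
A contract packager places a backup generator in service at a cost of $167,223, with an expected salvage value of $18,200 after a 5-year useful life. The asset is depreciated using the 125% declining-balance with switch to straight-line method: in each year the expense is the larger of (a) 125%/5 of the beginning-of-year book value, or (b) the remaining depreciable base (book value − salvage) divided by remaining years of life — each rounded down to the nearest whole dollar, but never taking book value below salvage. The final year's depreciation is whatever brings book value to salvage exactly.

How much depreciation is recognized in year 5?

$25,288

Depreciable base = $167,223 − $18,200 = $149,023.
Year 1: DB = ⌊$167,223 × 125%/5⌋ = $41,805; SL = ⌊$149,023/5⌋ = $29,804 → take DB $41,805. Book value $125,418.
Year 2: DB = ⌊$125,418 × 125%/5⌋ = $31,354; SL = ⌊$107,218/4⌋ = $26,804 → take DB $31,354. Book value $94,064.
Year 3: DB = ⌊$94,064 × 125%/5⌋ = $23,516; SL = ⌊$75,864/3⌋ = $25,288 → take SL $25,288. Book value $68,776.
Year 4: DB = ⌊$68,776 × 125%/5⌋ = $17,194; SL = ⌊$50,576/2⌋ = $25,288 → take SL $25,288. Book value $43,488.
Year 5 (final): $43,488 − $18,200 = $25,288. Book value $18,200.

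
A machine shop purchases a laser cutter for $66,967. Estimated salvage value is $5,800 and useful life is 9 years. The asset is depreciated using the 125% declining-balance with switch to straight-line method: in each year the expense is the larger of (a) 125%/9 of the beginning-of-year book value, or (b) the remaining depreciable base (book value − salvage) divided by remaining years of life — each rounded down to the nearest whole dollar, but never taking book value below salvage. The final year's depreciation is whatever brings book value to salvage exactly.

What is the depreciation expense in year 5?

$6,160

Depreciable base = $66,967 − $5,800 = $61,167.
Year 1: DB = ⌊$66,967 × 125%/9⌋ = $9,300; SL = ⌊$61,167/9⌋ = $6,796 → take DB $9,300. Book value $57,667.
Year 2: DB = ⌊$57,667 × 125%/9⌋ = $8,009; SL = ⌊$51,867/8⌋ = $6,483 → take DB $8,009. Book value $49,658.
Year 3: DB = ⌊$49,658 × 125%/9⌋ = $6,896; SL = ⌊$43,858/7⌋ = $6,265 → take DB $6,896. Book value $42,762.
Year 4: DB = ⌊$42,762 × 125%/9⌋ = $5,939; SL = ⌊$36,962/6⌋ = $6,160 → take SL $6,160. Book value $36,602.
Year 5: DB = ⌊$36,602 × 125%/9⌋ = $5,083; SL = ⌊$30,802/5⌋ = $6,160 → take SL $6,160. Book value $30,442.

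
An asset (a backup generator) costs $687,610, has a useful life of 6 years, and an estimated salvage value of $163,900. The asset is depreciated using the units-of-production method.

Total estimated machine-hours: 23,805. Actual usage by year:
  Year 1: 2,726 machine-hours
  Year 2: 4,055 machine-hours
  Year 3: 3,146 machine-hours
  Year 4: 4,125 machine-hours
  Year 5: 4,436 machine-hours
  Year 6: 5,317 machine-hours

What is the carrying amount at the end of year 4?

Depreciable base = $687,610 − $163,900 = $523,710.
Rate = $523,710 / 23,805 machine-hours = $22 per machine-hour.
Year 1: 2,726 × $22 = $59,972. Book value $627,638.
Year 2: 4,055 × $22 = $89,210. Book value $538,428.
Year 3: 3,146 × $22 = $69,212. Book value $469,216.
Year 4: 4,125 × $22 = $90,750. Book value $378,466.

$378,466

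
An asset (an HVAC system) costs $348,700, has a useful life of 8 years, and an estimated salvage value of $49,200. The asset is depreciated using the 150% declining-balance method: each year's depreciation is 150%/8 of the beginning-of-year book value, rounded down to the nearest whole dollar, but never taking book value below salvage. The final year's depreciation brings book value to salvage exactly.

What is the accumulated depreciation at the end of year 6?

$248,377

Depreciable base = $348,700 − $49,200 = $299,500.
Year 1: ⌊$348,700 × 150%/8⌋ = $65,381. Book value $283,319.
Year 2: ⌊$283,319 × 150%/8⌋ = $53,122. Book value $230,197.
Year 3: ⌊$230,197 × 150%/8⌋ = $43,161. Book value $187,036.
Year 4: ⌊$187,036 × 150%/8⌋ = $35,069. Book value $151,967.
Year 5: ⌊$151,967 × 150%/8⌋ = $28,493. Book value $123,474.
Year 6: ⌊$123,474 × 150%/8⌋ = $23,151. Book value $100,323.
Accumulated through year 6 = $348,700 − $100,323 = $248,377.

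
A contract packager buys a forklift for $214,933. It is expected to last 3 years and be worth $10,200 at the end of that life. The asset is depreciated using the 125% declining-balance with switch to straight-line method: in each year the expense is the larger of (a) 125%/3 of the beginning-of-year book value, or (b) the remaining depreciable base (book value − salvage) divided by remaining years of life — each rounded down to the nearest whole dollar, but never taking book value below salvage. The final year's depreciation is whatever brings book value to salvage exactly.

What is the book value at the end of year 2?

Depreciable base = $214,933 − $10,200 = $204,733.
Year 1: DB = ⌊$214,933 × 125%/3⌋ = $89,555; SL = ⌊$204,733/3⌋ = $68,244 → take DB $89,555. Book value $125,378.
Year 2: DB = ⌊$125,378 × 125%/3⌋ = $52,240; SL = ⌊$115,178/2⌋ = $57,589 → take SL $57,589. Book value $67,789.

$67,789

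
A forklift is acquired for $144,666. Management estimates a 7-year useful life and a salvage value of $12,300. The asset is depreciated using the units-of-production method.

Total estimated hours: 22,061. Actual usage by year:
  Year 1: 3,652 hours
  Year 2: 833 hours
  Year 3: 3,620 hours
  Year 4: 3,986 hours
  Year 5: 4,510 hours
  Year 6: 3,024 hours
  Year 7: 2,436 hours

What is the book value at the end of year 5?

$45,060

Depreciable base = $144,666 − $12,300 = $132,366.
Rate = $132,366 / 22,061 hours = $6 per hour.
Year 1: 3,652 × $6 = $21,912. Book value $122,754.
Year 2: 833 × $6 = $4,998. Book value $117,756.
Year 3: 3,620 × $6 = $21,720. Book value $96,036.
Year 4: 3,986 × $6 = $23,916. Book value $72,120.
Year 5: 4,510 × $6 = $27,060. Book value $45,060.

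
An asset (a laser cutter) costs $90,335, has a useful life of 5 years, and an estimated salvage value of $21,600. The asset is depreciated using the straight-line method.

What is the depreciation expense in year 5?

Depreciable base = $90,335 − $21,600 = $68,735.
Annual expense = $68,735 / 5 = $13,747.

$13,747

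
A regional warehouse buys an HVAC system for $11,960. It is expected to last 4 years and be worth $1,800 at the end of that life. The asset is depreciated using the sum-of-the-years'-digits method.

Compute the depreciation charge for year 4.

$1,016

Depreciable base = $11,960 − $1,800 = $10,160.
Sum of the years' digits = 4+3+2+1 = 10.
Year 1: $10,160 × 4/10 = $4,064. Book value $7,896.
Year 2: $10,160 × 3/10 = $3,048. Book value $4,848.
Year 3: $10,160 × 2/10 = $2,032. Book value $2,816.
Year 4: $10,160 × 1/10 = $1,016. Book value $1,800.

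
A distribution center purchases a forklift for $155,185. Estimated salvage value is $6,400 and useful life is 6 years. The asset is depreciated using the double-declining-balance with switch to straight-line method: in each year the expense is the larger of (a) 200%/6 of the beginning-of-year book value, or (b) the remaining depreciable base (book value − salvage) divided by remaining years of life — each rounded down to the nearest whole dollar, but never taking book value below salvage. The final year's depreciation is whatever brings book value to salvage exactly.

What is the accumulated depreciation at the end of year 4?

Depreciable base = $155,185 − $6,400 = $148,785.
Year 1: DB = ⌊$155,185 × 200%/6⌋ = $51,728; SL = ⌊$148,785/6⌋ = $24,797 → take DB $51,728. Book value $103,457.
Year 2: DB = ⌊$103,457 × 200%/6⌋ = $34,485; SL = ⌊$97,057/5⌋ = $19,411 → take DB $34,485. Book value $68,972.
Year 3: DB = ⌊$68,972 × 200%/6⌋ = $22,990; SL = ⌊$62,572/4⌋ = $15,643 → take DB $22,990. Book value $45,982.
Year 4: DB = ⌊$45,982 × 200%/6⌋ = $15,327; SL = ⌊$39,582/3⌋ = $13,194 → take DB $15,327. Book value $30,655.
Accumulated through year 4 = $155,185 − $30,655 = $124,530.

$124,530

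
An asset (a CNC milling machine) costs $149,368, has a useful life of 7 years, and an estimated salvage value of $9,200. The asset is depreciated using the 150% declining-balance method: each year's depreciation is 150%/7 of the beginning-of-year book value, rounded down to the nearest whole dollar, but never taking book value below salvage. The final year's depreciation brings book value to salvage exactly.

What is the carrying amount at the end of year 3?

Depreciable base = $149,368 − $9,200 = $140,168.
Year 1: ⌊$149,368 × 150%/7⌋ = $32,007. Book value $117,361.
Year 2: ⌊$117,361 × 150%/7⌋ = $25,148. Book value $92,213.
Year 3: ⌊$92,213 × 150%/7⌋ = $19,759. Book value $72,454.

$72,454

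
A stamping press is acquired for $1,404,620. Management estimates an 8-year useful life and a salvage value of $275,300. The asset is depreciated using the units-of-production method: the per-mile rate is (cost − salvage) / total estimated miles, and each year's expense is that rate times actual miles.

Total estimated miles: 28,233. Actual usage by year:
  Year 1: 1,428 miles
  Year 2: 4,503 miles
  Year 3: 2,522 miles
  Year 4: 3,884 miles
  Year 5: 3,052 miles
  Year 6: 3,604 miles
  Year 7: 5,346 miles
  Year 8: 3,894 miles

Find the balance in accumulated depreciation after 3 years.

$338,120

Depreciable base = $1,404,620 − $275,300 = $1,129,320.
Rate = $1,129,320 / 28,233 miles = $40 per mile.
Year 1: 1,428 × $40 = $57,120. Book value $1,347,500.
Year 2: 4,503 × $40 = $180,120. Book value $1,167,380.
Year 3: 2,522 × $40 = $100,880. Book value $1,066,500.
Accumulated through year 3 = $1,404,620 − $1,066,500 = $338,120.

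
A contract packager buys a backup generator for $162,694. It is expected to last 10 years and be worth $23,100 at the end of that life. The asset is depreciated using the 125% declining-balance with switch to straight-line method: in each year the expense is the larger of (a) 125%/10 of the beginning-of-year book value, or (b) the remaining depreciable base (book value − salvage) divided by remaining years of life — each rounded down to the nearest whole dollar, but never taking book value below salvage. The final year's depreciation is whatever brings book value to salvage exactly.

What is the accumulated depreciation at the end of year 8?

Depreciable base = $162,694 − $23,100 = $139,594.
Year 1: DB = ⌊$162,694 × 125%/10⌋ = $20,336; SL = ⌊$139,594/10⌋ = $13,959 → take DB $20,336. Book value $142,358.
Year 2: DB = ⌊$142,358 × 125%/10⌋ = $17,794; SL = ⌊$119,258/9⌋ = $13,250 → take DB $17,794. Book value $124,564.
Year 3: DB = ⌊$124,564 × 125%/10⌋ = $15,570; SL = ⌊$101,464/8⌋ = $12,683 → take DB $15,570. Book value $108,994.
Year 4: DB = ⌊$108,994 × 125%/10⌋ = $13,624; SL = ⌊$85,894/7⌋ = $12,270 → take DB $13,624. Book value $95,370.
Year 5: DB = ⌊$95,370 × 125%/10⌋ = $11,921; SL = ⌊$72,270/6⌋ = $12,045 → take SL $12,045. Book value $83,325.
Year 6: DB = ⌊$83,325 × 125%/10⌋ = $10,415; SL = ⌊$60,225/5⌋ = $12,045 → take SL $12,045. Book value $71,280.
Year 7: DB = ⌊$71,280 × 125%/10⌋ = $8,910; SL = ⌊$48,180/4⌋ = $12,045 → take SL $12,045. Book value $59,235.
Year 8: DB = ⌊$59,235 × 125%/10⌋ = $7,404; SL = ⌊$36,135/3⌋ = $12,045 → take SL $12,045. Book value $47,190.
Accumulated through year 8 = $162,694 − $47,190 = $115,504.

$115,504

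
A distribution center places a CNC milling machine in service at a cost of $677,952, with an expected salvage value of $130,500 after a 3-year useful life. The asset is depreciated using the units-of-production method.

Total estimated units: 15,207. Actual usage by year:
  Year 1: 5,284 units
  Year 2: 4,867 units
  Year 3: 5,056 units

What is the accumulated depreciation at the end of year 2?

Depreciable base = $677,952 − $130,500 = $547,452.
Rate = $547,452 / 15,207 units = $36 per unit.
Year 1: 5,284 × $36 = $190,224. Book value $487,728.
Year 2: 4,867 × $36 = $175,212. Book value $312,516.
Accumulated through year 2 = $677,952 − $312,516 = $365,436.

$365,436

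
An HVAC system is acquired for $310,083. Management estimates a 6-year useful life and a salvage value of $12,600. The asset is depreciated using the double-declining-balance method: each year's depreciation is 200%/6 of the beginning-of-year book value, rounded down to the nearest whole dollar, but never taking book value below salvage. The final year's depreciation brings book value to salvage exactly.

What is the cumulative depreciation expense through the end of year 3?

$218,206

Depreciable base = $310,083 − $12,600 = $297,483.
Year 1: ⌊$310,083 × 200%/6⌋ = $103,361. Book value $206,722.
Year 2: ⌊$206,722 × 200%/6⌋ = $68,907. Book value $137,815.
Year 3: ⌊$137,815 × 200%/6⌋ = $45,938. Book value $91,877.
Accumulated through year 3 = $310,083 − $91,877 = $218,206.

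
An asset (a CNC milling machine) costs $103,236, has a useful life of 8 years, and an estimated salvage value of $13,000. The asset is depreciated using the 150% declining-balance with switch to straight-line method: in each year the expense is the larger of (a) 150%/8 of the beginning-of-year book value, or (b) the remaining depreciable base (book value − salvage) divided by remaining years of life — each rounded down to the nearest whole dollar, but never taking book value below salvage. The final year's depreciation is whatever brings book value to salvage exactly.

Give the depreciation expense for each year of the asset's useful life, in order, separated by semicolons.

$19,356; $15,727; $12,778; $10,382; $8,436; $7,852; $7,852; $7,853

Depreciable base = $103,236 − $13,000 = $90,236.
Year 1: DB = ⌊$103,236 × 150%/8⌋ = $19,356; SL = ⌊$90,236/8⌋ = $11,279 → take DB $19,356. Book value $83,880.
Year 2: DB = ⌊$83,880 × 150%/8⌋ = $15,727; SL = ⌊$70,880/7⌋ = $10,125 → take DB $15,727. Book value $68,153.
Year 3: DB = ⌊$68,153 × 150%/8⌋ = $12,778; SL = ⌊$55,153/6⌋ = $9,192 → take DB $12,778. Book value $55,375.
Year 4: DB = ⌊$55,375 × 150%/8⌋ = $10,382; SL = ⌊$42,375/5⌋ = $8,475 → take DB $10,382. Book value $44,993.
Year 5: DB = ⌊$44,993 × 150%/8⌋ = $8,436; SL = ⌊$31,993/4⌋ = $7,998 → take DB $8,436. Book value $36,557.
Year 6: DB = ⌊$36,557 × 150%/8⌋ = $6,854; SL = ⌊$23,557/3⌋ = $7,852 → take SL $7,852. Book value $28,705.
Year 7: DB = ⌊$28,705 × 150%/8⌋ = $5,382; SL = ⌊$15,705/2⌋ = $7,852 → take SL $7,852. Book value $20,853.
Year 8 (final): $20,853 − $13,000 = $7,853. Book value $13,000.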